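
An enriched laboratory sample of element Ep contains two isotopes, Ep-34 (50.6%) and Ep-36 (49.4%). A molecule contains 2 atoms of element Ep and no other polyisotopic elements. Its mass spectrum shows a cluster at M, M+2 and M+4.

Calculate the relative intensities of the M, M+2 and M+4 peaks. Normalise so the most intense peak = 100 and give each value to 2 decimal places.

51.21 : 100.00 : 48.81

The 2 Ep atoms are independent, so intensities follow the terms of (0.506 + 0.494)^2.
P(M) = 0.506^2 = 0.256036
P(M+2) = 2 × 0.506^1 × 0.494^1 = 0.499928
P(M+4) = 0.494^2 = 0.244036
The M+2 peak is largest (0.499928); scaling to 100 gives 51.21 : 100.00 : 48.81.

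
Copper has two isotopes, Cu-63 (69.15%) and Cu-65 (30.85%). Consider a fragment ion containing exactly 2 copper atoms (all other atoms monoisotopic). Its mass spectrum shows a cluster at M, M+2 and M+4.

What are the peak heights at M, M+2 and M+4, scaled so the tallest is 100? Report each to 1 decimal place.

100.0 : 89.2 : 19.9

The 2 Cu atoms are independent, so intensities follow the terms of (0.6915 + 0.3085)^2.
P(M) = 0.6915^2 = 0.478172
P(M+2) = 2 × 0.6915^1 × 0.3085^1 = 0.426656
P(M+4) = 0.3085^2 = 0.095172
The M peak is largest (0.478172); scaling to 100 gives 100.0 : 89.2 : 19.9.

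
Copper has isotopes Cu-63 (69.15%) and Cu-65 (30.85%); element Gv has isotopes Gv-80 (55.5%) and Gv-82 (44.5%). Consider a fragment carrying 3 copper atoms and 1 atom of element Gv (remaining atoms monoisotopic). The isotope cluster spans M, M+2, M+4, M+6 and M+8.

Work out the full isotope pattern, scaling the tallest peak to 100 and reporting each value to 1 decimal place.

Copper pattern (n=3): 0.33065611 : 0.44254842 : 0.19743483 : 0.02936064
Element Gv pattern (n=1): 0.5550 : 0.4450
Convolve the two distributions (both contribute in 2-u steps):
  M: 0.33065611×0.5550 = 0.183514
  M+2: 0.33065611×0.4450 + 0.44254842×0.5550 = 0.392756
  M+4: 0.44254842×0.4450 + 0.19743483×0.5550 = 0.306510
  M+6: 0.19743483×0.4450 + 0.02936064×0.5550 = 0.104154
  M+8: 0.02936064×0.4450 = 0.013065
Scale to base peak (0.392756) = 100: 46.7 : 100.0 : 78.0 : 26.5 : 3.3

46.7 : 100.0 : 78.0 : 26.5 : 3.3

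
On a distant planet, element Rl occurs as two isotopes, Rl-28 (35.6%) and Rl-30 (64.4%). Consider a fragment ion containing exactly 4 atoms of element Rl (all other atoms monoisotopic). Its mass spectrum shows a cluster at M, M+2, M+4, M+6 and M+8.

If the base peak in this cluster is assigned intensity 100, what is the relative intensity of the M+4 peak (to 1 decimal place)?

Term probabilities: M 0.0161, M+2 0.1162, M+4 0.3154, M+6 0.3803, M+8 0.1720. Base peak = M+6.
P(M+6) = C(4,3) × 0.356^1 × 0.644^3 = 4 × 0.3560 × 0.26708998 = 0.380336 (base)
P(M+4) = C(4,2) × 0.356^2 × 0.644^2 = 6 × 0.126736 × 0.414736 = 0.315372
Relative intensity = 0.315372 / 0.380336 × 100 = 82.9

82.9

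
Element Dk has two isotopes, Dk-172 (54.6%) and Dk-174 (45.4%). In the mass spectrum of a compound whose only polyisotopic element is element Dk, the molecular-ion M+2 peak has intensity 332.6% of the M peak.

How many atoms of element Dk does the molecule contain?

For n independent Dk atoms, I(M+2)/I(M) = n · (abundance Dk-174) / (abundance Dk-172) = n · 0.454/0.546.
n = 3.326 × 0.546/0.454 = 4.00 ≈ 4

4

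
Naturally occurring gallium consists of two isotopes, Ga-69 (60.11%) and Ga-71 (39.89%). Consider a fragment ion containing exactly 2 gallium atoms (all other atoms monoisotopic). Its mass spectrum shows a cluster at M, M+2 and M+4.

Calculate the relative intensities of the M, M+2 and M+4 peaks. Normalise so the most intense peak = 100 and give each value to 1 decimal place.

75.3 : 100.0 : 33.2

The 2 Ga atoms are independent, so intensities follow the terms of (0.6011 + 0.3989)^2.
P(M) = 0.6011^2 = 0.361321
P(M+2) = 2 × 0.6011^1 × 0.3989^1 = 0.479558
P(M+4) = 0.3989^2 = 0.159121
The M+2 peak is largest (0.479558); scaling to 100 gives 75.3 : 100.0 : 33.2.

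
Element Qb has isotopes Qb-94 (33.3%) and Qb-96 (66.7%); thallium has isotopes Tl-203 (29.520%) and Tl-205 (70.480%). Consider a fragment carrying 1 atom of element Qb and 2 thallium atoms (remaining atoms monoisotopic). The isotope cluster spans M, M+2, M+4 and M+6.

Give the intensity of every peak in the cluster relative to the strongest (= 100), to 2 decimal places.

Element Qb pattern (n=1): 0.3330 : 0.6670
Thallium pattern (n=2): 0.08714304 : 0.41611392 : 0.49674304
Convolve the two distributions (both contribute in 2-u steps):
  M: 0.3330×0.08714304 = 0.029019
  M+2: 0.3330×0.41611392 + 0.6670×0.08714304 = 0.196690
  M+4: 0.3330×0.49674304 + 0.6670×0.41611392 = 0.442963
  M+6: 0.6670×0.49674304 = 0.331328
Scale to base peak (0.442963) = 100: 6.55 : 44.40 : 100.00 : 74.80

6.55 : 44.40 : 100.00 : 74.80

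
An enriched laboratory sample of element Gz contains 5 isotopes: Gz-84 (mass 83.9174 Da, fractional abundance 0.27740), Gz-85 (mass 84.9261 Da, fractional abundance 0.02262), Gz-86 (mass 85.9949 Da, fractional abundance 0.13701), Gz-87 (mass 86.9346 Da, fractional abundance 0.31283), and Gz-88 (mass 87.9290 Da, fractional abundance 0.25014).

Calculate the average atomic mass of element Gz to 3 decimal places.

Average mass = Σ (abundance × isotope mass) = 0.27740 × 83.9174 + 0.02262 × 84.9261 + 0.13701 × 85.9949 + 0.31283 × 86.9346 + 0.25014 × 87.9290
= 23.27869 + 1.92103 + 11.78216 + 27.19575 + 21.99456 = 86.17219 Da

86.172 Da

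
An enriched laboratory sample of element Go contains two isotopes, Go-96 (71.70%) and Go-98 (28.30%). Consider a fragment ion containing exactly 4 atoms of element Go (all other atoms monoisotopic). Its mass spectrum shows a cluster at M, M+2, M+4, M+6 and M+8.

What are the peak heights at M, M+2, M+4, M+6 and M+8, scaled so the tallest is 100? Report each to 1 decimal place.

63.3 : 100.0 : 59.2 : 15.6 : 1.5

Expanding (0.7170 + 0.2830)^4:
P(M) = 0.7170^4 = 0.264287
P(M+2) = 4 × 0.7170^3 × 0.2830^1 = 0.417257
P(M+4) = 6 × 0.7170^2 × 0.2830^2 = 0.247037
P(M+6) = 4 × 0.7170^1 × 0.2830^3 = 0.065004
P(M+8) = 0.2830^4 = 0.006414
The M+2 peak is largest (0.417257); scaling to 100 gives 63.3 : 100.0 : 59.2 : 15.6 : 1.5.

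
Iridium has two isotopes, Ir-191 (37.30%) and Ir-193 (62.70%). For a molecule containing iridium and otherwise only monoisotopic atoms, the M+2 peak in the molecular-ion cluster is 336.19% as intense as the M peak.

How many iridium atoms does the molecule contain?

For n independent Ir atoms, I(M+2)/I(M) = n · (abundance Ir-193) / (abundance Ir-191) = n · 0.6270/0.3730.
n = 3.3619 × 0.3730/0.6270 = 2.00 ≈ 2

2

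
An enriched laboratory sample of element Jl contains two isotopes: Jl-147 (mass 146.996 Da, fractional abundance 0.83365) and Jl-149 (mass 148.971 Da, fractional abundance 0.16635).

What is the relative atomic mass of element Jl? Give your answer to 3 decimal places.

The abundance-weighted mean is 0.83365 × 146.996 + 0.16635 × 148.971
= 122.5432 + 24.7813 = 147.3245 Da

147.325 Da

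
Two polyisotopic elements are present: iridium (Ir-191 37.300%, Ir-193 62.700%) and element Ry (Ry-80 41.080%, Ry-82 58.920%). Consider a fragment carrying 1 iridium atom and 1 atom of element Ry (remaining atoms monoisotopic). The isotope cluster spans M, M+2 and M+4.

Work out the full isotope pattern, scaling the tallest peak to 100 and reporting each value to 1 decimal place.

32.1 : 100.0 : 77.4

Iridium pattern (n=1): 0.3730 : 0.6270
Element Ry pattern (n=1): 0.4108 : 0.5892
Convolve the two distributions (both contribute in 2-u steps):
  M: 0.3730×0.4108 = 0.153228
  M+2: 0.3730×0.5892 + 0.6270×0.4108 = 0.477343
  M+4: 0.6270×0.5892 = 0.369428
Scale to base peak (0.477343) = 100: 32.1 : 100.0 : 77.4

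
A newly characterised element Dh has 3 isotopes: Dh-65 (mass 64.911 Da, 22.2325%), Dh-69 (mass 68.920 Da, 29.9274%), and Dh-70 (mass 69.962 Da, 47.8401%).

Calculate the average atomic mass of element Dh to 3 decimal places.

68.527 Da

Average mass = Σ (abundance × isotope mass) = 0.222325 × 64.911 + 0.299274 × 68.920 + 0.478401 × 69.962
= 14.4313 + 20.6260 + 33.4699 = 68.5272 Da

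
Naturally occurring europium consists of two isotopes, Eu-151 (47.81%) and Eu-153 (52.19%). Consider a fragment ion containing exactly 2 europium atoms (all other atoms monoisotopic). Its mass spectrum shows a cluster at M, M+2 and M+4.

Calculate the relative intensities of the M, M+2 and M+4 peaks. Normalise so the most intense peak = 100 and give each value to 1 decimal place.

45.8 : 100.0 : 54.6

The 2 Eu atoms are independent, so intensities follow the terms of (0.4781 + 0.5219)^2.
P(M) = 0.4781^2 = 0.228580
P(M+2) = 2 × 0.4781^1 × 0.5219^1 = 0.499041
P(M+4) = 0.5219^2 = 0.272380
The M+2 peak is largest (0.499041); scaling to 100 gives 45.8 : 100.0 : 54.6.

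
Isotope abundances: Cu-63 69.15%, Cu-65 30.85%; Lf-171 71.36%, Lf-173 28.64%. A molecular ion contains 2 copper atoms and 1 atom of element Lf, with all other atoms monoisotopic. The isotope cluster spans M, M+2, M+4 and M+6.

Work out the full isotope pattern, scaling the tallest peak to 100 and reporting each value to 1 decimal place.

Copper pattern (n=2): 0.47817225 : 0.4266555 : 0.09517225
Element Lf pattern (n=1): 0.7136 : 0.2864
Convolve the two distributions (both contribute in 2-u steps):
  M: 0.47817225×0.7136 = 0.341224
  M+2: 0.47817225×0.2864 + 0.4266555×0.7136 = 0.441410
  M+4: 0.4266555×0.2864 + 0.09517225×0.7136 = 0.190109
  M+6: 0.09517225×0.2864 = 0.027257
Scale to base peak (0.441410) = 100: 77.3 : 100.0 : 43.1 : 6.2

77.3 : 100.0 : 43.1 : 6.2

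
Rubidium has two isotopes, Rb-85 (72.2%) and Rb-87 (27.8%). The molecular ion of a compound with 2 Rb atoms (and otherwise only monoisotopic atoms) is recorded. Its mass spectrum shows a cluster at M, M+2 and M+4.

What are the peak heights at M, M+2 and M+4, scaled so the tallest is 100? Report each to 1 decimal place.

The 2 Rb atoms are independent, so intensities follow the terms of (0.722 + 0.278)^2.
P(M) = 0.722^2 = 0.521284
P(M+2) = 2 × 0.722^1 × 0.278^1 = 0.401432
P(M+4) = 0.278^2 = 0.077284
The M peak is largest (0.521284); scaling to 100 gives 100.0 : 77.0 : 14.8.

100.0 : 77.0 : 14.8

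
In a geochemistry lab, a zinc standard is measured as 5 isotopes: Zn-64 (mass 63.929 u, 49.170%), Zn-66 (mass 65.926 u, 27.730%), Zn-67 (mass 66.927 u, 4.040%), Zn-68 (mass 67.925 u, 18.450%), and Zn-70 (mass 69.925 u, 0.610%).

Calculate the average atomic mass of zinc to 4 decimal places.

Weight each isotope mass by its fractional abundance: 0.49170 × 63.929 + 0.27730 × 65.926 + 0.04040 × 66.927 + 0.18450 × 67.925 + 0.00610 × 69.925
= 31.43389 + 18.28128 + 2.70385 + 12.53216 + 0.42654 = 65.37772 u

65.3777 u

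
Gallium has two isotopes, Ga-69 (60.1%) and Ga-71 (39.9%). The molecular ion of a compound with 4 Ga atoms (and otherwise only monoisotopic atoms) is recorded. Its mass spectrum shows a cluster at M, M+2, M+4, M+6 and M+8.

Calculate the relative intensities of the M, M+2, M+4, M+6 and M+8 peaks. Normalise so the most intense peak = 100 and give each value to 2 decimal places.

Expanding (0.601 + 0.399)^4:
P(M) = 0.601^4 = 0.130466
P(M+2) = 4 × 0.601^3 × 0.399^1 = 0.346463
P(M+4) = 6 × 0.601^2 × 0.399^2 = 0.345021
P(M+6) = 4 × 0.601^1 × 0.399^3 = 0.152705
P(M+8) = 0.399^4 = 0.025345
The M+2 peak is largest (0.346463); scaling to 100 gives 37.66 : 100.00 : 99.58 : 44.08 : 7.32.

37.66 : 100.00 : 99.58 : 44.08 : 7.32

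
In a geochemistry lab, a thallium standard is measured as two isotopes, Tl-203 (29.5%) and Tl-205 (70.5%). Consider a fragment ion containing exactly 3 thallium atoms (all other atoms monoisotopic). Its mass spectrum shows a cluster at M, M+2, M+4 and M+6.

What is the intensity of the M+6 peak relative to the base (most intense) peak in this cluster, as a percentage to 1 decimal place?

Term probabilities: M 0.0257, M+2 0.1841, M+4 0.4399, M+6 0.3504. Base peak = M+4.
P(M+4) = C(3,2) × 0.295^1 × 0.705^2 = 3 × 0.2950 × 0.497025 = 0.439867 (base)
P(M+6) = C(3,3) × 0.295^0 × 0.705^3 = 1 × 1.0000 × 0.35040263 = 0.350403
Relative intensity = 0.350403 / 0.439867 × 100 = 79.7

79.7%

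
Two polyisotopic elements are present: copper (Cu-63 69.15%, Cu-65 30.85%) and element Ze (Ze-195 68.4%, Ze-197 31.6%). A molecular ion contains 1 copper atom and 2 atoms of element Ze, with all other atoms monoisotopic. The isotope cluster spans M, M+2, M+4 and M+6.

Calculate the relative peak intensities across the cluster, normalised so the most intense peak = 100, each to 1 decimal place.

73.0 : 100.0 : 45.7 : 6.9

Copper pattern (n=1): 0.6915 : 0.3085
Element Ze pattern (n=2): 0.467856 : 0.432288 : 0.099856
Convolve the two distributions (both contribute in 2-u steps):
  M: 0.6915×0.467856 = 0.323522
  M+2: 0.6915×0.432288 + 0.3085×0.467856 = 0.443261
  M+4: 0.6915×0.099856 + 0.3085×0.432288 = 0.202411
  M+6: 0.3085×0.099856 = 0.030806
Scale to base peak (0.443261) = 100: 73.0 : 100.0 : 45.7 : 6.9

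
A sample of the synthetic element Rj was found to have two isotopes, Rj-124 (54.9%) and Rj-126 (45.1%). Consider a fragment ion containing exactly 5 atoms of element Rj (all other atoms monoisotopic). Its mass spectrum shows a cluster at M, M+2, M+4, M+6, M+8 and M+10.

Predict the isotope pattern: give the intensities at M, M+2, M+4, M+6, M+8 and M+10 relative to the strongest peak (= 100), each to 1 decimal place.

Expanding (0.549 + 0.451)^5:
P(M) = 0.549^5 = 0.049873
P(M+2) = 5 × 0.549^4 × 0.451^1 = 0.204850
P(M+4) = 10 × 0.549^3 × 0.451^2 = 0.336566
P(M+6) = 10 × 0.549^2 × 0.451^3 = 0.276487
P(M+8) = 5 × 0.549^1 × 0.451^4 = 0.113566
P(M+10) = 0.451^5 = 0.018659
The M+4 peak is largest (0.336566); scaling to 100 gives 14.8 : 60.9 : 100.0 : 82.1 : 33.7 : 5.5.

14.8 : 60.9 : 100.0 : 82.1 : 33.7 : 5.5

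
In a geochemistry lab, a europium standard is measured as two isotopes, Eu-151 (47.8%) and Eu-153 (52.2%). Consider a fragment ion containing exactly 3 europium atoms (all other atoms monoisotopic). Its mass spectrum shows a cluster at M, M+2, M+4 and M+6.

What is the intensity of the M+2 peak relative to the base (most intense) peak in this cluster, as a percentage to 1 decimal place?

91.6%

Binomial terms of (0.478 + 0.522)^3: M 0.1092, M+2 0.3578, M+4 0.3907, M+6 0.1422 → M+4 is the base peak.
P(M+4) = C(3,2) × 0.478^1 × 0.522^2 = 3 × 0.4780 × 0.272484 = 0.390742 (base)
P(M+2) = C(3,1) × 0.478^2 × 0.522^1 = 3 × 0.228484 × 0.5220 = 0.357806
Relative intensity = 0.357806 / 0.390742 × 100 = 91.6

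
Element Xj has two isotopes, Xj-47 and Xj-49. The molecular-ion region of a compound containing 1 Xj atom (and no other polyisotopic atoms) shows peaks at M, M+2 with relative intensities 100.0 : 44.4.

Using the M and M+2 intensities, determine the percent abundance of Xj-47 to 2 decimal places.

If p is the fraction of Xj that is Xj-47, then I(M+2)/I(M) = [C(1,1)·p^0·(1−p)] / p^1 = 1·(1−p)/p = 44.4/100.0 = 0.4440
(1−p)/p = 0.4440/1 = 0.4440  ⇒  p = 1/(1 + 0.4440) = 0.6925
Xj-47: 69.25%, Xj-49: 30.75%.

69.25%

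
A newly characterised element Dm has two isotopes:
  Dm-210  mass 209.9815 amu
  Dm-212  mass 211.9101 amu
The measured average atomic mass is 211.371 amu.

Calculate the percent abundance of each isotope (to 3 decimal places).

Writing the weighted mean with unknown fraction x of Dm-210:
209.9815·x + 211.9101·(1 − x) = 211.371
(209.9815 − 211.9101)·x = 211.371 − 211.9101
x = -0.5391 / -1.9286 = 0.27953 → 27.953% Dm-210, 72.047% Dm-212.

Dm-210: 27.953%, Dm-212: 72.047%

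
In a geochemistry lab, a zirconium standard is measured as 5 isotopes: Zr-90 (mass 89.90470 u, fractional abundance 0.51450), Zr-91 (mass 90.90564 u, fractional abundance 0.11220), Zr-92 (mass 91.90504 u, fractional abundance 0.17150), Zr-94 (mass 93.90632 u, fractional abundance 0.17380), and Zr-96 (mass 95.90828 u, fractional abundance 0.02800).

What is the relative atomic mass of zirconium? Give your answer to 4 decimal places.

91.2236 u

The abundance-weighted mean is 0.51450 × 89.90470 + 0.11220 × 90.90564 + 0.17150 × 91.90504 + 0.17380 × 93.90632 + 0.02800 × 95.90828
= 46.255968 + 10.199613 + 15.761714 + 16.320918 + 2.685432 = 91.223645 u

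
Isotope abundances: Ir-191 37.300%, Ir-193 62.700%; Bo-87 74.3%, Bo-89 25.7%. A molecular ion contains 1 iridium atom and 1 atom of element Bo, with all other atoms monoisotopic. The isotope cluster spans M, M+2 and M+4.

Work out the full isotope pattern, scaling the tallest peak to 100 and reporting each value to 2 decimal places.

Iridium pattern (n=1): 0.3730 : 0.6270
Element Bo pattern (n=1): 0.7430 : 0.2570
Convolve the two distributions (both contribute in 2-u steps):
  M: 0.3730×0.7430 = 0.277139
  M+2: 0.3730×0.2570 + 0.6270×0.7430 = 0.561722
  M+4: 0.6270×0.2570 = 0.161139
Scale to base peak (0.561722) = 100: 49.34 : 100.00 : 28.69

49.34 : 100.00 : 28.69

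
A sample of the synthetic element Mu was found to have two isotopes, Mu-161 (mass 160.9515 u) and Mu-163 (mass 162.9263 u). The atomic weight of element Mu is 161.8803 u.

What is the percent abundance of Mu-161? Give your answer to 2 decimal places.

52.97%

With x = fraction of Mu-161 (so Mu-163 is 1 − x):
160.9515·x + 162.9263·(1 − x) = 161.8803
(160.9515 − 162.9263)·x = 161.8803 − 162.9263
x = -1.0460 / -1.9748 = 0.52967 → 52.97% Mu-161, 47.03% Mu-163.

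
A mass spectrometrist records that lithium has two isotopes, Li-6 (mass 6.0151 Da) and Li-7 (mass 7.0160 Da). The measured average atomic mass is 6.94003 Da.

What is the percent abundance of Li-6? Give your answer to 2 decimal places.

7.59%

With x = fraction of Li-6 (so Li-7 is 1 − x):
6.0151·x + 7.0160·(1 − x) = 6.94003
(6.0151 − 7.0160)·x = 6.94003 − 7.0160
x = -0.07597 / -1.0009 = 0.07590 → 7.59% Li-6, 92.41% Li-7.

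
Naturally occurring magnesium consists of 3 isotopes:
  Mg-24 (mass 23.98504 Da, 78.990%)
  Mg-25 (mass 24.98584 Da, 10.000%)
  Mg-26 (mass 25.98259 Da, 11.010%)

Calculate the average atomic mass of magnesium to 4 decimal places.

24.3051 Da

Weight each isotope mass by its fractional abundance: 0.78990 × 23.98504 + 0.10000 × 24.98584 + 0.11010 × 25.98259
= 18.945783 + 2.498584 + 2.860683 = 24.305050 Da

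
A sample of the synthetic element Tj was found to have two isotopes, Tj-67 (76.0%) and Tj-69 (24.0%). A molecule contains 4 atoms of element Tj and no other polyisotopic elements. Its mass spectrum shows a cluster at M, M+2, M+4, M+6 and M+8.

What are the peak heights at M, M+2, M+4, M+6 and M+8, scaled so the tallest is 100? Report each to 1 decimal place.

Expanding (0.760 + 0.240)^4:
P(M) = 0.760^4 = 0.333622
P(M+2) = 4 × 0.760^3 × 0.240^1 = 0.421417
P(M+4) = 6 × 0.760^2 × 0.240^2 = 0.199619
P(M+6) = 4 × 0.760^1 × 0.240^3 = 0.042025
P(M+8) = 0.240^4 = 0.003318
The M+2 peak is largest (0.421417); scaling to 100 gives 79.2 : 100.0 : 47.4 : 10.0 : 0.8.

79.2 : 100.0 : 47.4 : 10.0 : 0.8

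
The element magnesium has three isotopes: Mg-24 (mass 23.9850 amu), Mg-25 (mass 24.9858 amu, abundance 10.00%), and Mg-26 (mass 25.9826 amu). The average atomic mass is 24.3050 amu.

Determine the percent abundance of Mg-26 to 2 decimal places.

11.01%

The remaining 90.00% is split between Mg-24 (fraction x) and Mg-26 (fraction 0.9000 − x).
Substituting: 23.9850x + 25.9826(0.9000 − x) = 21.80642
(23.9850 − 25.9826)x = -1.57792  ⇒  x = 0.78991, y = 0.11009
Mg-24: 78.99%, Mg-26: 11.01%.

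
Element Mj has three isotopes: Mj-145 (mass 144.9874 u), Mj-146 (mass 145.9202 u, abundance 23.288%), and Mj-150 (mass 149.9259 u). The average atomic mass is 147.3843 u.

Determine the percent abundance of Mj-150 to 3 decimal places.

44.136%

Let x and y be the fractions of Mj-145 and Mj-150. Then x + y = 1 − 0.23288 = 0.76712 and 144.9874x + 149.9259y = 147.3843 − 0.23288×145.9202 = 113.402403824.
Substituting: 144.9874x + 149.9259(0.76712 − x) = 113.402403824
(144.9874 − 149.9259)x = -1.608752584  ⇒  x = 0.32576, y = 0.44136
Mj-145: 32.576%, Mj-150: 44.136%.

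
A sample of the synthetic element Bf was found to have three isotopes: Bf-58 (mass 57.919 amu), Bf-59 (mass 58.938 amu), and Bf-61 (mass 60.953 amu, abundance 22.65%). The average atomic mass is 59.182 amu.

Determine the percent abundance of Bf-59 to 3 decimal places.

56.506%

The remaining 77.35% is split between Bf-58 (fraction x) and Bf-59 (fraction 0.7735 − x).
Substituting: 57.919x + 58.938(0.7735 − x) = 45.3761455
(57.919 − 58.938)x = -0.2123975  ⇒  x = 0.20844, y = 0.56506
Bf-58: 20.844%, Bf-59: 56.506%.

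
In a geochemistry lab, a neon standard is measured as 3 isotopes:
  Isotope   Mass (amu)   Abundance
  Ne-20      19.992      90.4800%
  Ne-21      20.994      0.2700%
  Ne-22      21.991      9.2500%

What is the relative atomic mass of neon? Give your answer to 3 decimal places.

Weight each isotope mass by its fractional abundance: 0.904800 × 19.992 + 0.002700 × 20.994 + 0.092500 × 21.991
= 18.0888 + 0.0567 + 2.0342 = 20.1797 amu

20.180 amu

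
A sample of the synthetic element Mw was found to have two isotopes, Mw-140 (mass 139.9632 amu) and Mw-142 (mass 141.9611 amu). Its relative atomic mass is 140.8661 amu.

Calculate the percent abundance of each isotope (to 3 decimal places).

Mw-140: 54.808%, Mw-142: 45.192%

With x = fraction of Mw-140 (so Mw-142 is 1 − x):
139.9632·x + 141.9611·(1 − x) = 140.8661
(139.9632 − 141.9611)·x = 140.8661 − 141.9611
x = -1.0950 / -1.9979 = 0.54808 → 54.808% Mw-140, 45.192% Mw-142.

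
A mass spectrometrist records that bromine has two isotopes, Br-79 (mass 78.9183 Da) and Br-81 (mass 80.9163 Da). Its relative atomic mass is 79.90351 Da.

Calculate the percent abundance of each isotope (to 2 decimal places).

Br-79: 50.69%, Br-81: 49.31%

With x = fraction of Br-79 (so Br-81 is 1 − x):
78.9183·x + 80.9163·(1 − x) = 79.90351
(78.9183 − 80.9163)·x = 79.90351 − 80.9163
x = -1.01279 / -1.9980 = 0.50690 → 50.69% Br-79, 49.31% Br-81.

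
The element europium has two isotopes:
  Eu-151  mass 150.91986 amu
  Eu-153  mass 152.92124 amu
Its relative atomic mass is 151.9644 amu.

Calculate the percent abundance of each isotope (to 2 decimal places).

Let x be the fractional abundance of Eu-151; then Eu-153 has abundance 1 − x.
150.91986·x + 152.92124·(1 − x) = 151.9644
(150.91986 − 152.92124)·x = 151.9644 − 152.92124
x = -0.95684 / -2.00138 = 0.47809 → 47.81% Eu-151, 52.19% Eu-153.

Eu-151: 47.81%, Eu-153: 52.19%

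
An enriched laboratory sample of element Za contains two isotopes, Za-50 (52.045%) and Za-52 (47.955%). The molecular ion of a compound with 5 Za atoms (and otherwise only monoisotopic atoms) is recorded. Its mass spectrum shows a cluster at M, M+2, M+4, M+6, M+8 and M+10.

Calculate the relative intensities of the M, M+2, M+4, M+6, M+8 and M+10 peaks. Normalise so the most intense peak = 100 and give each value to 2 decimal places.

11.78 : 54.26 : 100.00 : 92.14 : 42.45 : 7.82

The 5 Za atoms are independent, so intensities follow the terms of (0.52045 + 0.47955)^5.
P(M) = 0.52045^5 = 0.038185
P(M+2) = 5 × 0.52045^4 × 0.47955^1 = 0.175922
P(M+4) = 10 × 0.52045^3 × 0.47955^2 = 0.324194
P(M+6) = 10 × 0.52045^2 × 0.47955^3 = 0.298717
P(M+8) = 5 × 0.52045^1 × 0.47955^4 = 0.137621
P(M+10) = 0.47955^5 = 0.025361
The M+4 peak is largest (0.324194); scaling to 100 gives 11.78 : 54.26 : 100.00 : 92.14 : 42.45 : 7.82.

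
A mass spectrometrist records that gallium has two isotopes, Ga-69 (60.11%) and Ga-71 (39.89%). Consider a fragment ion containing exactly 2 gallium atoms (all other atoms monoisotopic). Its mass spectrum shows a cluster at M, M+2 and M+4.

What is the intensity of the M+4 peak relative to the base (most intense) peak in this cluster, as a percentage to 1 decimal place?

(0.6011 + 0.3989)^2 gives M 0.3613, M+2 0.4796, M+4 0.1591; the largest is M+2.
P(M+2) = C(2,1) × 0.6011^1 × 0.3989^1 = 2 × 0.6011 × 0.3989 = 0.479558 (base)
P(M+4) = C(2,2) × 0.6011^0 × 0.3989^2 = 1 × 1.0000 × 0.15912121 = 0.159121
Relative intensity = 0.159121 / 0.479558 × 100 = 33.2

33.2%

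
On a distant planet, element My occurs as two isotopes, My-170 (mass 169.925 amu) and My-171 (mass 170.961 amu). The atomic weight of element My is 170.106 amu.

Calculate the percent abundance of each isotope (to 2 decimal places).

With x = fraction of My-170 (so My-171 is 1 − x):
169.925·x + 170.961·(1 − x) = 170.106
(169.925 − 170.961)·x = 170.106 − 170.961
x = -0.855 / -1.036 = 0.82529 → 82.53% My-170, 17.47% My-171.

My-170: 82.53%, My-171: 17.47%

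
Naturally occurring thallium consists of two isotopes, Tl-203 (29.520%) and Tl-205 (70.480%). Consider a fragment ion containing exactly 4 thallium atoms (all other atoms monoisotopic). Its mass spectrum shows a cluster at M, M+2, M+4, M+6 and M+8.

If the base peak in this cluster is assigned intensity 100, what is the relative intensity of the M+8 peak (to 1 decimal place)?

Term probabilities: M 0.0076, M+2 0.0725, M+4 0.2597, M+6 0.4134, M+8 0.2468. Base peak = M+6.
P(M+6) = C(4,3) × 0.29520^1 × 0.70480^3 = 4 × 0.2952 × 0.35010449 = 0.413403 (base)
P(M+8) = C(4,4) × 0.29520^0 × 0.70480^4 = 1 × 1.0000 × 0.24675365 = 0.246754
Relative intensity = 0.246754 / 0.413403 × 100 = 59.7

59.7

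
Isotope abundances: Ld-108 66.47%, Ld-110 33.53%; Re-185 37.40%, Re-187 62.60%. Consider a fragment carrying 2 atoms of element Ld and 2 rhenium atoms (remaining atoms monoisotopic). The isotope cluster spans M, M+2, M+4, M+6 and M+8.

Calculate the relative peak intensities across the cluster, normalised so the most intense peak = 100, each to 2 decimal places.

15.54 : 67.72 : 100.00 : 57.18 : 11.08

Element Ld pattern (n=2): 0.44182609 : 0.44574782 : 0.11242609
Rhenium pattern (n=2): 0.139876 : 0.468248 : 0.391876
Convolve the two distributions (both contribute in 2-u steps):
  M: 0.44182609×0.139876 = 0.061801
  M+2: 0.44182609×0.468248 + 0.44574782×0.139876 = 0.269234
  M+4: 0.44182609×0.391876 + 0.44574782×0.468248 + 0.11242609×0.139876 = 0.397587
  M+6: 0.44574782×0.391876 + 0.11242609×0.468248 = 0.227321
  M+8: 0.11242609×0.391876 = 0.044057
Scale to base peak (0.397587) = 100: 15.54 : 67.72 : 100.00 : 57.18 : 11.08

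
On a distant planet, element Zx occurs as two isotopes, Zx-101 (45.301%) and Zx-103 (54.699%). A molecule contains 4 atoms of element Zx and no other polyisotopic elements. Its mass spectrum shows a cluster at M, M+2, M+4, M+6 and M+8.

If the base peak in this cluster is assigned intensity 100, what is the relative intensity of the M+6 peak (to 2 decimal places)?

Binomial terms of (0.45301 + 0.54699)^4: M 0.0421, M+2 0.2034, M+4 0.3684, M+6 0.2966, M+8 0.0895 → M+4 is the base peak.
P(M+4) = C(4,2) × 0.45301^2 × 0.54699^2 = 6 × 0.20521806 × 0.29919806 = 0.368405 (base)
P(M+6) = C(4,3) × 0.45301^1 × 0.54699^3 = 4 × 0.45301 × 0.16365835 = 0.296555
Relative intensity = 0.296555 / 0.368405 × 100 = 80.50

80.50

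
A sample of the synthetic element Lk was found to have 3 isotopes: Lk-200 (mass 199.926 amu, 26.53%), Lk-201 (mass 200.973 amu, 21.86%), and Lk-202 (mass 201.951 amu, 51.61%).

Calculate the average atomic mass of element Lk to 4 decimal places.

201.2000 amu

Weight each isotope mass by its fractional abundance: 0.2653 × 199.926 + 0.2186 × 200.973 + 0.5161 × 201.951
= 53.04037 + 43.93270 + 104.22691 = 201.19998 amu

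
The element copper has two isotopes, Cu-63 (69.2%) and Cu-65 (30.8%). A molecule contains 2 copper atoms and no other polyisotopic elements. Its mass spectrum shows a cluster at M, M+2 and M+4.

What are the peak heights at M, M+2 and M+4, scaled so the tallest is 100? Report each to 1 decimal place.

The 2 Cu atoms are independent, so intensities follow the terms of (0.692 + 0.308)^2.
P(M) = 0.692^2 = 0.478864
P(M+2) = 2 × 0.692^1 × 0.308^1 = 0.426272
P(M+4) = 0.308^2 = 0.094864
The M peak is largest (0.478864); scaling to 100 gives 100.0 : 89.0 : 19.8.

100.0 : 89.0 : 19.8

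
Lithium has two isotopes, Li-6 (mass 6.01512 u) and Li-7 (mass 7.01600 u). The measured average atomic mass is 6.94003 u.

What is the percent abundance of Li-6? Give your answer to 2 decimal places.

7.59%

With x = fraction of Li-6 (so Li-7 is 1 − x):
6.01512·x + 7.01600·(1 − x) = 6.94003
(6.01512 − 7.01600)·x = 6.94003 − 7.01600
x = -0.07597 / -1.00088 = 0.07590 → 7.59% Li-6, 92.41% Li-7.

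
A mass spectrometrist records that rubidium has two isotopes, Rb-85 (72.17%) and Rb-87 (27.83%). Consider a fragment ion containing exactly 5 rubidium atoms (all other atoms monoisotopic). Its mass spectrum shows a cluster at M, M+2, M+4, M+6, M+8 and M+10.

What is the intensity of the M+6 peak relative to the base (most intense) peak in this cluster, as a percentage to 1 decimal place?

(0.7217 + 0.2783)^5 gives M 0.1958, M+2 0.3775, M+4 0.2911, M+6 0.1123, M+8 0.0216, M+10 0.0017; the largest is M+2.
P(M+2) = C(5,1) × 0.7217^4 × 0.2783^1 = 5 × 0.27128565 × 0.2783 = 0.377494 (base)
P(M+6) = C(5,3) × 0.7217^2 × 0.2783^3 = 10 × 0.52085089 × 0.02155458 = 0.112267
Relative intensity = 0.112267 / 0.377494 × 100 = 29.7

29.7%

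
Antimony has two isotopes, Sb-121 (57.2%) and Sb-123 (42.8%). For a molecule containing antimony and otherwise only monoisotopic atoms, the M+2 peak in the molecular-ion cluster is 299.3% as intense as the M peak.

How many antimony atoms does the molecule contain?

4

For n independent Sb atoms, I(M+2)/I(M) = n · (abundance Sb-123) / (abundance Sb-121) = n · 0.428/0.572.
n = 2.993 × 0.572/0.428 = 4.00 ≈ 4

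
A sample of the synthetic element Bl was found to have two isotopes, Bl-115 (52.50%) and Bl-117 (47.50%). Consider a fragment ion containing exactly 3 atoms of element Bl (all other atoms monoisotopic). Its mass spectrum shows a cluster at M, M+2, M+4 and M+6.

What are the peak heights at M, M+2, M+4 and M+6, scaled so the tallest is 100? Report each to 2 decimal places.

Each Bl atom is independently Bl-115 (p = 0.5250) or Bl-117 (q = 0.4750); the cluster is the binomial expansion (p + q)^3.
P(M) = 0.5250^3 = 0.144703
P(M+2) = 3 × 0.5250^2 × 0.4750^1 = 0.392766
P(M+4) = 3 × 0.5250^1 × 0.4750^2 = 0.355359
P(M+6) = 0.4750^3 = 0.107172
The M+2 peak is largest (0.392766); scaling to 100 gives 36.84 : 100.00 : 90.48 : 27.29.

36.84 : 100.00 : 90.48 : 27.29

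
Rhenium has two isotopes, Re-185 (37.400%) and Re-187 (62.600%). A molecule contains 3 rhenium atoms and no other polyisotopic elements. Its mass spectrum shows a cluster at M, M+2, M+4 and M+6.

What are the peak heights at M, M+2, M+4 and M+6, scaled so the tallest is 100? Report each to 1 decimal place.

Expanding (0.37400 + 0.62600)^3:
P(M) = 0.37400^3 = 0.052314
P(M+2) = 3 × 0.37400^2 × 0.62600^1 = 0.262687
P(M+4) = 3 × 0.37400^1 × 0.62600^2 = 0.439685
P(M+6) = 0.62600^3 = 0.245314
The M+4 peak is largest (0.439685); scaling to 100 gives 11.9 : 59.7 : 100.0 : 55.8.

11.9 : 59.7 : 100.0 : 55.8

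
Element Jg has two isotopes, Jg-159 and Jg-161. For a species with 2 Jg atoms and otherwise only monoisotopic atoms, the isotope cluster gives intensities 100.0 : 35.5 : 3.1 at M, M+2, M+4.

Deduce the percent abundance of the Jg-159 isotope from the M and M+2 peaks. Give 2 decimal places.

Write p for the Jg-159 fraction. I(M+2)/I(M) = [C(2,1)·p^1·(1−p)] / p^2 = 2·(1−p)/p = 35.5/100.0 = 0.3550
(1−p)/p = 0.3550/2 = 0.1775  ⇒  p = 1/(1 + 0.1775) = 0.8493
Jg-159: 84.93%, Jg-161: 15.07%.

84.93%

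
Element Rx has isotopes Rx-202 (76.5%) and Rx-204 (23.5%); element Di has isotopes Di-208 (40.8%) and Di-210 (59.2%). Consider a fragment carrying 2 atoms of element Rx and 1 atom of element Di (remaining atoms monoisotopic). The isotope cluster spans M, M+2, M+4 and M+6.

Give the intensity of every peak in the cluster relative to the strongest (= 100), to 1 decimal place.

Element Rx pattern (n=2): 0.585225 : 0.35955 : 0.055225
Element Di pattern (n=1): 0.4080 : 0.5920
Convolve the two distributions (both contribute in 2-u steps):
  M: 0.585225×0.4080 = 0.238772
  M+2: 0.585225×0.5920 + 0.35955×0.4080 = 0.493150
  M+4: 0.35955×0.5920 + 0.055225×0.4080 = 0.235385
  M+6: 0.055225×0.5920 = 0.032693
Scale to base peak (0.493150) = 100: 48.4 : 100.0 : 47.7 : 6.6

48.4 : 100.0 : 47.7 : 6.6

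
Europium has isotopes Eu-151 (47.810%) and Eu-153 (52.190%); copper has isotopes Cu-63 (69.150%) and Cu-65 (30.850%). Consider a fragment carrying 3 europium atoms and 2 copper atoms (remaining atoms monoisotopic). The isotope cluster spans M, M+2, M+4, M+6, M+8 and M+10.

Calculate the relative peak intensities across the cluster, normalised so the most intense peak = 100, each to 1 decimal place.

14.9 : 62.2 : 100.0 : 76.8 : 28.0 : 3.9

Europium pattern (n=3): 0.10928391 : 0.3578871 : 0.39067407 : 0.14215492
Copper pattern (n=2): 0.47817225 : 0.4266555 : 0.09517225
Convolve the two distributions (both contribute in 2-u steps):
  M: 0.10928391×0.47817225 = 0.052257
  M+2: 0.10928391×0.4266555 + 0.3578871×0.47817225 = 0.217758
  M+4: 0.10928391×0.09517225 + 0.3578871×0.4266555 + 0.39067407×0.47817225 = 0.349905
  M+6: 0.3578871×0.09517225 + 0.39067407×0.4266555 + 0.14215492×0.47817225 = 0.268719
  M+8: 0.39067407×0.09517225 + 0.14215492×0.4266555 = 0.097833
  M+10: 0.14215492×0.09517225 = 0.013529
Scale to base peak (0.349905) = 100: 14.9 : 62.2 : 100.0 : 76.8 : 28.0 : 3.9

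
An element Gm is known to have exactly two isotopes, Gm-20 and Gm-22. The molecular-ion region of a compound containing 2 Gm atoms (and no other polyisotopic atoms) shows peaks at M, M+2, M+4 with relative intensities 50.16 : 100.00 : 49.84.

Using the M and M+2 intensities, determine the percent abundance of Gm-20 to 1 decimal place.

If p is the fraction of Gm that is Gm-20, then I(M+2)/I(M) = [C(2,1)·p^1·(1−p)] / p^2 = 2·(1−p)/p = 100.00/50.16 = 1.9936
(1−p)/p = 1.9936/2 = 0.9968  ⇒  p = 1/(1 + 0.9968) = 0.5008
Gm-20: 50.1%, Gm-22: 49.9%.

50.1%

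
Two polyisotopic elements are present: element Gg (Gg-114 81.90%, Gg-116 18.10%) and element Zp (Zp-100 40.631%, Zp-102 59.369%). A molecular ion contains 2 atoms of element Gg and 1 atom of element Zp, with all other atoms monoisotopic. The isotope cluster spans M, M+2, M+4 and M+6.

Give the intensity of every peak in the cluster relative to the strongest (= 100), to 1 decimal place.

52.5 : 100.0 : 36.5 : 3.7

Element Gg pattern (n=2): 0.670761 : 0.296478 : 0.032761
Element Zp pattern (n=1): 0.40631 : 0.59369
Convolve the two distributions (both contribute in 2-u steps):
  M: 0.670761×0.40631 = 0.272537
  M+2: 0.670761×0.59369 + 0.296478×0.40631 = 0.518686
  M+4: 0.296478×0.59369 + 0.032761×0.40631 = 0.189327
  M+6: 0.032761×0.59369 = 0.019450
Scale to base peak (0.518686) = 100: 52.5 : 100.0 : 36.5 : 3.7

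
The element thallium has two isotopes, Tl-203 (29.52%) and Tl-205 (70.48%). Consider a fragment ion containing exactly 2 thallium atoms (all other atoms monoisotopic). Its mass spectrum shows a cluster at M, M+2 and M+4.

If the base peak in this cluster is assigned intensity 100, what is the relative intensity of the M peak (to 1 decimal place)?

Term probabilities: M 0.0871, M+2 0.4161, M+4 0.4967. Base peak = M+4.
P(M+4) = C(2,2) × 0.2952^0 × 0.7048^2 = 1 × 1.0000 × 0.49674304 = 0.496743 (base)
P(M) = C(2,0) × 0.2952^2 × 0.7048^0 = 1 × 0.08714304 × 1.0000 = 0.087143
Relative intensity = 0.087143 / 0.496743 × 100 = 17.5

17.5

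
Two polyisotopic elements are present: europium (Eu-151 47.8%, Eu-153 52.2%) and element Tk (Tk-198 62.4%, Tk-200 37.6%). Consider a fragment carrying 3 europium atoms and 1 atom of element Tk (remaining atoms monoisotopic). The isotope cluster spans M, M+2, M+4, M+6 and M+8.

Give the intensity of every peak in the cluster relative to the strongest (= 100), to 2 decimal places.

Europium pattern (n=3): 0.10921535 : 0.35780594 : 0.39074206 : 0.14223665
Element Tk pattern (n=1): 0.6240 : 0.3760
Convolve the two distributions (both contribute in 2-u steps):
  M: 0.10921535×0.6240 = 0.068150
  M+2: 0.10921535×0.3760 + 0.35780594×0.6240 = 0.264336
  M+4: 0.35780594×0.3760 + 0.39074206×0.6240 = 0.378358
  M+6: 0.39074206×0.3760 + 0.14223665×0.6240 = 0.235675
  M+8: 0.14223665×0.3760 = 0.053481
Scale to base peak (0.378358) = 100: 18.01 : 69.86 : 100.00 : 62.29 : 14.14

18.01 : 69.86 : 100.00 : 62.29 : 14.14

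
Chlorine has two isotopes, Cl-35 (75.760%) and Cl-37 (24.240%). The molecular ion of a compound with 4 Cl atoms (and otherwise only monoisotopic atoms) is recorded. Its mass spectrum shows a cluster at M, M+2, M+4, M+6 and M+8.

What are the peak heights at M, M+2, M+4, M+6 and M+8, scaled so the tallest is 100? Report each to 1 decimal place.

The 4 Cl atoms are independent, so intensities follow the terms of (0.75760 + 0.24240)^4.
P(M) = 0.75760^4 = 0.329428
P(M+2) = 4 × 0.75760^3 × 0.24240^1 = 0.421612
P(M+4) = 6 × 0.75760^2 × 0.24240^2 = 0.202347
P(M+6) = 4 × 0.75760^1 × 0.24240^3 = 0.043162
P(M+8) = 0.24240^4 = 0.003452
The M+2 peak is largest (0.421612); scaling to 100 gives 78.1 : 100.0 : 48.0 : 10.2 : 0.8.

78.1 : 100.0 : 48.0 : 10.2 : 0.8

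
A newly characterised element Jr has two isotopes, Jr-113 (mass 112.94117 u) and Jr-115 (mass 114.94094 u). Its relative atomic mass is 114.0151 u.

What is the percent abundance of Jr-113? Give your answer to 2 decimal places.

Writing the weighted mean with unknown fraction x of Jr-113:
112.94117·x + 114.94094·(1 − x) = 114.0151
(112.94117 − 114.94094)·x = 114.0151 − 114.94094
x = -0.92584 / -1.99977 = 0.46297 → 46.30% Jr-113, 53.70% Jr-115.

46.30%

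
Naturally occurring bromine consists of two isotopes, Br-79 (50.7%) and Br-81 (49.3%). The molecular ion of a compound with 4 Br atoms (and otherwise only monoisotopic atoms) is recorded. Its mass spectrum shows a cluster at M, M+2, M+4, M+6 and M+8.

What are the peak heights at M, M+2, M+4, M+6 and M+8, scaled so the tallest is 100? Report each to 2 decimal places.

Expanding (0.507 + 0.493)^4:
P(M) = 0.507^4 = 0.066074
P(M+2) = 4 × 0.507^3 × 0.493^1 = 0.256999
P(M+4) = 6 × 0.507^2 × 0.493^2 = 0.374853
P(M+6) = 4 × 0.507^1 × 0.493^3 = 0.243001
P(M+8) = 0.493^4 = 0.059073
The M+4 peak is largest (0.374853); scaling to 100 gives 17.63 : 68.56 : 100.00 : 64.83 : 15.76.

17.63 : 68.56 : 100.00 : 64.83 : 15.76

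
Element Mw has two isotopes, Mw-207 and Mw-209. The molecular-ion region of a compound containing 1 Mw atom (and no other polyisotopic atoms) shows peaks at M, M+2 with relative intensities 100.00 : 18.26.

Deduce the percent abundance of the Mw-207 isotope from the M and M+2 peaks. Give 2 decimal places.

If p is the fraction of Mw that is Mw-207, then I(M+2)/I(M) = [C(1,1)·p^0·(1−p)] / p^1 = 1·(1−p)/p = 18.26/100.00 = 0.1826
(1−p)/p = 0.1826/1 = 0.1826  ⇒  p = 1/(1 + 0.1826) = 0.8456
Mw-207: 84.56%, Mw-209: 15.44%.

84.56%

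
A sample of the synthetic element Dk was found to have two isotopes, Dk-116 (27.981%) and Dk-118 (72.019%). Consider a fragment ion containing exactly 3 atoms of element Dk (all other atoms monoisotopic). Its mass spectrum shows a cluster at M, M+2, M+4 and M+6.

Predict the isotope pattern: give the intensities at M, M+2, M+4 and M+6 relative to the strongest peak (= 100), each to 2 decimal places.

5.03 : 38.85 : 100.00 : 85.80

The 3 Dk atoms are independent, so intensities follow the terms of (0.27981 + 0.72019)^3.
P(M) = 0.27981^3 = 0.021907
P(M+2) = 3 × 0.27981^2 × 0.72019^1 = 0.169159
P(M+4) = 3 × 0.27981^1 × 0.72019^2 = 0.435390
P(M+6) = 0.72019^3 = 0.373544
The M+4 peak is largest (0.435390); scaling to 100 gives 5.03 : 38.85 : 100.00 : 85.80.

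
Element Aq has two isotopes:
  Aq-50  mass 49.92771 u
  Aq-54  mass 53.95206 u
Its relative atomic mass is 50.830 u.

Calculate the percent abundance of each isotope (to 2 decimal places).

Let x be the fractional abundance of Aq-50; then Aq-54 has abundance 1 − x.
49.92771·x + 53.95206·(1 − x) = 50.830
(49.92771 − 53.95206)·x = 50.830 − 53.95206
x = -3.12206 / -4.02435 = 0.77579 → 77.58% Aq-50, 22.42% Aq-54.

Aq-50: 77.58%, Aq-54: 22.42%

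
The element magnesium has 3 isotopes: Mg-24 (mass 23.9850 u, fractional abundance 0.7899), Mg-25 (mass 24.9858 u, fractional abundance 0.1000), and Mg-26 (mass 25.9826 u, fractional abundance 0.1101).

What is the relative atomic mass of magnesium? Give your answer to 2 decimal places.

Average mass = Σ (abundance × isotope mass) = 0.7899 × 23.9850 + 0.1000 × 24.9858 + 0.1101 × 25.9826
= 18.94575 + 2.49858 + 2.86068 = 24.30501 u

24.31 u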